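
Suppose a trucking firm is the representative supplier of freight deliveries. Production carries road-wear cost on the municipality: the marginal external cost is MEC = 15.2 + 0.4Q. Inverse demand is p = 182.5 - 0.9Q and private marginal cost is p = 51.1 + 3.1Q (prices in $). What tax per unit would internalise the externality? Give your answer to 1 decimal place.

Social marginal cost = private MC + MEC = 66.3 + 3.5Q.
Set SMC = demand: 66.3 + 3.5Q = 182.5 - 0.9Q → Q* = 26.4091.
The Pigouvian tax equals MEC at Q*: 15.2 + 0.4×26.4091 = 25.7636.

tax = $25.8 per unit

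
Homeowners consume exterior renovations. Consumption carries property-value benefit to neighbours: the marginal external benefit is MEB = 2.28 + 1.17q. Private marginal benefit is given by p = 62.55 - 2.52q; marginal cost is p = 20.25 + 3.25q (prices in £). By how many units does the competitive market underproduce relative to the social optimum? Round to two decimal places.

2.36 units

Market equilibrium (private): 20.25 + 3.25q = 62.55 - 2.52q → q_m = 7.3310.
Social marginal benefit = demand + MEB = 64.83 - 1.35q.
Set SMB = MC: 64.83 - 1.35q = 20.25 + 3.25q → q* = 9.6913.
Gap = |7.3310 − 9.6913| = 2.3603.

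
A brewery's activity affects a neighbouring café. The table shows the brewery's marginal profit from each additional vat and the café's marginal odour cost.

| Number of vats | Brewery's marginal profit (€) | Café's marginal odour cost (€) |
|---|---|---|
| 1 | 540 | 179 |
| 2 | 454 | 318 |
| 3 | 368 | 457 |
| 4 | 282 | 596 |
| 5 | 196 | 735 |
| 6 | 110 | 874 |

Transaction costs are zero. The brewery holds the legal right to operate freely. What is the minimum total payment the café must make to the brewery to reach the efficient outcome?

Left alone the brewery would choose level 6 (marginal profit stays positive).
Efficient level: k* = 2 (marginal profit ≥ marginal odour cost through 2).
The café must at least cover the brewery's forgone profit from cutting 6→2: 368 + 282 + 196 + 110 = 956.

€956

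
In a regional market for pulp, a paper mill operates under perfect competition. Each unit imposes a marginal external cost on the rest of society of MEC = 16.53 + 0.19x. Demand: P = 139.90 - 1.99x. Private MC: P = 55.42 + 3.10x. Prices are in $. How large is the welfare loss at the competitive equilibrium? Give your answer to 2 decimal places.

Market equilibrium (private): 55.42 + 3.10x = 139.90 - 1.99x → x_m = 16.5972.
Social marginal cost = private MC + MEC = 71.95 + 3.29x.
Set SMC = demand: 71.95 + 3.29x = 139.90 - 1.99x → x* = 12.8693.
The welfare-loss triangle has base |x_m − x*| and height MEC(x_m) (the vertical gap between SMC and demand is zero at x* and MEC at x_m).
DWL = ½ × 3.7279 × 19.6835 = 36.6891.

DWL = $36.69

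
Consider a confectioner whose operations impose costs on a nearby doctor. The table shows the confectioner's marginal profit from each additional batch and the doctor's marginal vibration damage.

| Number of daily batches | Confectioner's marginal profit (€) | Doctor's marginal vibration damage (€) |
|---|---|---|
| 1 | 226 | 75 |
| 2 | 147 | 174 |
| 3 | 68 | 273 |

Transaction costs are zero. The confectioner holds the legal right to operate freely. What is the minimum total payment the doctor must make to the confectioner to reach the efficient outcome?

€215

Left alone the confectioner would choose level 3 (marginal profit stays positive).
Efficient level: k* = 1 (marginal profit ≥ marginal vibration damage through 1).
The doctor must at least cover the confectioner's forgone profit from cutting 3→1: 147 + 68 = 215.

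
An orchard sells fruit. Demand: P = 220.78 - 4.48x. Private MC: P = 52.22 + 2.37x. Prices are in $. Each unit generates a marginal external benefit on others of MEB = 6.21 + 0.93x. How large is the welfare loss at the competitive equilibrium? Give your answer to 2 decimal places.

DWL = $71.50

Market equilibrium (private): 52.22 + 2.37x = 220.78 - 4.48x → x_m = 24.6073.
Social marginal cost = private MC − MEB = 46.01 + 1.44x.
Set SMC = demand: 46.01 + 1.44x = 220.78 - 4.48x → x* = 29.5220.
The loss is the area between SMC and demand from x* to x_m; with linear curves that's a triangle of height MEB(x_m).
DWL = ½ × 4.9147 × 29.0948 = 71.4961.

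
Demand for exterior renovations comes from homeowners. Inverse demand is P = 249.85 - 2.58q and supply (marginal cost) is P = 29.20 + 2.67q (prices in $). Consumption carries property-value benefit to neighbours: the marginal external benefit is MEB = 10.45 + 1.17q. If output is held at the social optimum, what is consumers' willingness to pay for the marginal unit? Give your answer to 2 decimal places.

Social marginal benefit = demand + MEB = 260.30 - 1.41q.
Set SMB = MC: 260.30 - 1.41q = 29.20 + 2.67q → q* = 56.6422.
Consumer price on the demand curve at q*: 249.85 − 2.58×56.6422 = 103.7131.

P = $103.71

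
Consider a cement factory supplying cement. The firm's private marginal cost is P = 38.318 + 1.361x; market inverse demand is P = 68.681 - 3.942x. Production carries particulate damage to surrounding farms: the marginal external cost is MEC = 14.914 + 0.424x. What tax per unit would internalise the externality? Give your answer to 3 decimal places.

tax = 16.058 per unit

Social marginal cost = private MC + MEC = 53.232 + 1.785x.
Set SMC = demand: 53.232 + 1.785x = 68.681 - 3.942x → x* = 2.6976.
The Pigouvian tax equals MEC at x*: 14.914 + 0.424×2.6976 = 16.0578.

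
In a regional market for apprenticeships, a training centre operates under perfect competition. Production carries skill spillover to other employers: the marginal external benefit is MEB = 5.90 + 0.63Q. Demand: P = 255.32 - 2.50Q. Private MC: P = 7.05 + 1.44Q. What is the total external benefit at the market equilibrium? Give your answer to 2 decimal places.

Market equilibrium (private): 7.05 + 1.44Q = 255.32 - 2.50Q → Q_m = 63.0127.
Total external benefit = ∫₀^{Q_m} (5.90 + 0.63Q) dQ = 5.90×63.0127 + ½×0.63×63.0127² = 1622.5140.

1622.51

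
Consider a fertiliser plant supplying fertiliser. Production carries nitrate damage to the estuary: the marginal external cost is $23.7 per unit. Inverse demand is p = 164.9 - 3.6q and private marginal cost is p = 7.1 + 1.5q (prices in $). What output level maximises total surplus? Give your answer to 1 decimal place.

Social marginal cost = private MC + MEC = 30.8 + 1.5q.
Set SMC = demand: 30.8 + 1.5q = 164.9 - 3.6q → q* = 26.2941.

q* = 26.3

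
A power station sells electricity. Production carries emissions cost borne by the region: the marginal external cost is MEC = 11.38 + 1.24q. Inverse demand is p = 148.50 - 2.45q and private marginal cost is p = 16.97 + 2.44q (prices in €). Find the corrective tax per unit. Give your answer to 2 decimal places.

tax = €35.68 per unit

Social marginal cost = private MC + MEC = 28.35 + 3.68q.
Set SMC = demand: 28.35 + 3.68q = 148.50 - 2.45q → q* = 19.6003.
The Pigouvian tax equals MEC at q*: 11.38 + 1.24×19.6003 = 35.6844.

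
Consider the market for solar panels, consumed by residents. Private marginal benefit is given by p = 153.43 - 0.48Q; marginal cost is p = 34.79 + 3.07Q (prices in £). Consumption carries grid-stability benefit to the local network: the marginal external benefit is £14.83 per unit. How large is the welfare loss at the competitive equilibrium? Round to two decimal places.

Market equilibrium (private): 34.79 + 3.07Q = 153.43 - 0.48Q → Q_m = 33.4197.
Social marginal benefit = demand + MEB = 168.26 - 0.48Q.
Set SMB = MC: 168.26 - 0.48Q = 34.79 + 3.07Q → Q* = 37.5972.
The loss is the area between SMB and MC from Q* to Q_m; with linear curves that's a triangle of height MEB(Q_m).
DWL = ½ × 4.1775 × 14.8300 = 30.9762.

DWL = £30.98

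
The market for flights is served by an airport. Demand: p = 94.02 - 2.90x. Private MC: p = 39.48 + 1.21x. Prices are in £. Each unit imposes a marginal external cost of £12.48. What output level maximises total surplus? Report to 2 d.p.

x* = 10.23

Social marginal cost = private MC + MEC = 51.96 + 1.21x.
Set SMC = demand: 51.96 + 1.21x = 94.02 - 2.90x → x* = 10.2336.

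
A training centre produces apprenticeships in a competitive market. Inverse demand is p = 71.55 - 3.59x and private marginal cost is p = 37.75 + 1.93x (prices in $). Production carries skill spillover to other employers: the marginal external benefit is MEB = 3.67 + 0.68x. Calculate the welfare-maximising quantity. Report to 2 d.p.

x* = 7.74

Social marginal cost = private MC − MEB = 34.08 + 1.25x.
Set SMC = demand: 34.08 + 1.25x = 71.55 - 3.59x → x* = 7.7417.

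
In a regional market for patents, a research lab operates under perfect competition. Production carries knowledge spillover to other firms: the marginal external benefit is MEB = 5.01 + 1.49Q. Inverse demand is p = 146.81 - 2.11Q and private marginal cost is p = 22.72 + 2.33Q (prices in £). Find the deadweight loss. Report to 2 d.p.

Market equilibrium (private): 22.72 + 2.33Q = 146.81 - 2.11Q → Q_m = 27.9482.
Social marginal cost = private MC − MEB = 17.71 + 0.84Q.
Set SMC = demand: 17.71 + 0.84Q = 146.81 - 2.11Q → Q* = 43.7627.
The welfare-loss triangle has base |Q_m − Q*| and height MEB(Q_m) (the vertical gap between SMC and demand is zero at Q* and MEB at Q_m).
DWL = ½ × 15.8145 × 46.6528 = 368.8954.

DWL = £368.90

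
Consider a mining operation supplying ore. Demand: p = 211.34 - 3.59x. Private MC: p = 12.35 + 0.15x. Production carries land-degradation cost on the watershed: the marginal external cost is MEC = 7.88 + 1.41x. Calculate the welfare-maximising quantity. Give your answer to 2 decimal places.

x* = 37.11

Social marginal cost = private MC + MEC = 20.23 + 1.56x.
Set SMC = demand: 20.23 + 1.56x = 211.34 - 3.59x → x* = 37.1087.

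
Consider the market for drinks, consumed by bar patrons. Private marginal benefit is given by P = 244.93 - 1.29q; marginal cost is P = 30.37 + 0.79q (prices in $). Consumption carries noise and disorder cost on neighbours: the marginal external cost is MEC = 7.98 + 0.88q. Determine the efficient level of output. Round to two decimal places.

q* = 69.79

Social marginal benefit = demand − MEC = 236.95 - 2.17q.
Set SMB = MC: 236.95 - 2.17q = 30.37 + 0.79q → q* = 69.7905.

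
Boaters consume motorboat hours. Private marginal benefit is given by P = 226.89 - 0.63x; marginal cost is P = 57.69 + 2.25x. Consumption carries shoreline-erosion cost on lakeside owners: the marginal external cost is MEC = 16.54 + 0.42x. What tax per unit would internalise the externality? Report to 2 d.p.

tax = 35.97 per unit

Social marginal benefit = demand − MEC = 210.35 - 1.05x.
Set SMB = MC: 210.35 - 1.05x = 57.69 + 2.25x → x* = 46.2606.
The Pigouvian tax equals MEC at x*: 16.54 + 0.42×46.2606 = 35.9695.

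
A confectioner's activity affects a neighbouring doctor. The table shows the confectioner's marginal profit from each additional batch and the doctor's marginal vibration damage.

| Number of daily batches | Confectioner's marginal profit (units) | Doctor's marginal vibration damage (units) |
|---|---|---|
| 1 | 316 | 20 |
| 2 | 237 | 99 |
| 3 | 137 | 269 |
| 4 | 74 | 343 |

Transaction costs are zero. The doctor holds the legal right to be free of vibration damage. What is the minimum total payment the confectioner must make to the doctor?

119

Efficient level: marginal profit ≥ marginal vibration damage through level 2, so k* = 2.
With the doctor holding the right, the confectioner must at least compensate total damage at k*: 20 + 99 = 119.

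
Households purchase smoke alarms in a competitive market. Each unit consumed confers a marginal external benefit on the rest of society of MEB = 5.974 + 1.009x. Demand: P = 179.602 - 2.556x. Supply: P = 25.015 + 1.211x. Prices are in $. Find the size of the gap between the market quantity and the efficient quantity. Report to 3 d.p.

17.179 units

Market equilibrium (private): 25.015 + 1.211x = 179.602 - 2.556x → x_m = 41.0372.
Social marginal benefit = demand + MEB = 185.576 - 1.547x.
Set SMB = MC: 185.576 - 1.547x = 25.015 + 1.211x → x* = 58.2165.
Gap = |41.0372 − 58.2165| = 17.1793.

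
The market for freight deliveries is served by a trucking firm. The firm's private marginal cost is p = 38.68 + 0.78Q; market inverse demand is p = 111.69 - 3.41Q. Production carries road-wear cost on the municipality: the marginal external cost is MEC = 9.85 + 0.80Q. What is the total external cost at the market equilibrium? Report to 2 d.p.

Market equilibrium (private): 38.68 + 0.78Q = 111.69 - 3.41Q → Q_m = 17.4248.
Total external cost = ∫₀^{Q_m} (9.85 + 0.80Q) dQ = 9.85×17.4248 + ½×0.80×17.4248² = 293.0837.

293.08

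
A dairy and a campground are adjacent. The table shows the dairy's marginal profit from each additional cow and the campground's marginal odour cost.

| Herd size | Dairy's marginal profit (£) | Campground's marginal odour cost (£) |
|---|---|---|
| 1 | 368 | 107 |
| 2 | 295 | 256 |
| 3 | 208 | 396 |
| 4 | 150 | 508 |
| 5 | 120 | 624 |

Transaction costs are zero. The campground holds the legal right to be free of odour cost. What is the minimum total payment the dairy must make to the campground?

Efficient level: marginal profit ≥ marginal odour cost through level 2, so k* = 2.
With the campground holding the right, the dairy must at least compensate total damage at k*: 107 + 256 = 363.

£363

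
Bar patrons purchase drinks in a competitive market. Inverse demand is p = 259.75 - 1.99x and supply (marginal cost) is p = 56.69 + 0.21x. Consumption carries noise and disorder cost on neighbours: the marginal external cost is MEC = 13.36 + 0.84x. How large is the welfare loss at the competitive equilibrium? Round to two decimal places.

Market equilibrium (private): 56.69 + 0.21x = 259.75 - 1.99x → x_m = 92.3000.
Social marginal benefit = demand − MEC = 246.39 - 2.83x.
Set SMB = MC: 246.39 - 2.83x = 56.69 + 0.21x → x* = 62.4013.
Between x* and x_m the wedge MC − SMB runs linearly from 0 to MEC(x_m), so the loss is a triangle.
DWL = ½ × 29.8987 × 90.8920 = 1358.7763.

DWL = 1358.78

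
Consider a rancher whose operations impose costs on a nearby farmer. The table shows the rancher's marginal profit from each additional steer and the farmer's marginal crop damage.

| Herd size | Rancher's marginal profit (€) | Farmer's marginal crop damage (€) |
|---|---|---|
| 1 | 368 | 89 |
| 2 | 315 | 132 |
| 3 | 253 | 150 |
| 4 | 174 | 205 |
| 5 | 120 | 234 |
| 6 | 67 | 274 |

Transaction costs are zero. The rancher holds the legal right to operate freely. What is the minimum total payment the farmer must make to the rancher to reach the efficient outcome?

Left alone the rancher would choose level 6 (marginal profit stays positive).
Efficient level: k* = 3 (marginal profit ≥ marginal crop damage through 3).
The farmer must at least cover the rancher's forgone profit from cutting 6→3: 174 + 120 + 67 = 361.

€361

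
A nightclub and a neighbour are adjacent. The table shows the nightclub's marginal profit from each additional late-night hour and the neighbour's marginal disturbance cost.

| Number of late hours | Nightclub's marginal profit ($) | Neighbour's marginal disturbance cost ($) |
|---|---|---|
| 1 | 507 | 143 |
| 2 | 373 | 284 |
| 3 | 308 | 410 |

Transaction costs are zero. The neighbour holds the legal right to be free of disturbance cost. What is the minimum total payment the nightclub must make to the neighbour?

$427

Efficient level: marginal profit ≥ marginal disturbance cost through level 2, so k* = 2.
With the neighbour holding the right, the nightclub must at least compensate total damage at k*: 143 + 284 = 427.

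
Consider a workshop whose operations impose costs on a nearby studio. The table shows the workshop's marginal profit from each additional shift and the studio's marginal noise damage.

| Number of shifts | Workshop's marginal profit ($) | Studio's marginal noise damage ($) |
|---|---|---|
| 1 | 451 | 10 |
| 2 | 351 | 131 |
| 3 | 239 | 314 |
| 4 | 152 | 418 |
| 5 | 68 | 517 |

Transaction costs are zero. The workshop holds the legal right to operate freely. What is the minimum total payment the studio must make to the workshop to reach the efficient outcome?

$459

Left alone the workshop would choose level 5 (marginal profit stays positive).
Efficient level: k* = 2 (marginal profit ≥ marginal noise damage through 2).
The studio must at least cover the workshop's forgone profit from cutting 5→2: 239 + 152 + 68 = 459.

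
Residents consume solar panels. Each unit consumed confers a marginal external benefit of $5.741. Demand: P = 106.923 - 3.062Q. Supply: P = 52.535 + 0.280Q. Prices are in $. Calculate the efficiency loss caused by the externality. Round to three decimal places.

DWL = $4.931

Market equilibrium (private): 52.535 + 0.280Q = 106.923 - 3.062Q → Q_m = 16.2741.
Social marginal benefit = demand + MEB = 112.664 - 3.062Q.
Set SMB = MC: 112.664 - 3.062Q = 52.535 + 0.280Q → Q* = 17.9919.
The loss is the area between SMB and MC from Q* to Q_m; with linear curves that's a triangle of height MEB(Q_m).
DWL = ½ × 1.7178 × 5.7410 = 4.9309.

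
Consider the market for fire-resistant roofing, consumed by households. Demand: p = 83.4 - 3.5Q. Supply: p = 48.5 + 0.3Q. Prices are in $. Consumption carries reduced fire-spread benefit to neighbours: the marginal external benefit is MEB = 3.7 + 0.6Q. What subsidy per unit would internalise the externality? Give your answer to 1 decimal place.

Social marginal benefit = demand + MEB = 87.1 - 2.9Q.
Set SMB = MC: 87.1 - 2.9Q = 48.5 + 0.3Q → Q* = 12.0625.
The Pigouvian subsidy equals MEB at Q*: 3.7 + 0.6×12.0625 = 10.9375.

subsidy = $10.9 per unit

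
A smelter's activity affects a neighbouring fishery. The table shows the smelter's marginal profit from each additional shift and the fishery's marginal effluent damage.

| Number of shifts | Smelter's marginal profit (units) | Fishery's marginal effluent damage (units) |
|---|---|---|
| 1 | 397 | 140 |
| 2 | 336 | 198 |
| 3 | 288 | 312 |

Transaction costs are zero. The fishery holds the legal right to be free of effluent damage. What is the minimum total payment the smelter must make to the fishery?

Efficient level: marginal profit ≥ marginal effluent damage through level 2, so k* = 2.
With the fishery holding the right, the smelter must at least compensate total damage at k*: 140 + 198 = 338.

338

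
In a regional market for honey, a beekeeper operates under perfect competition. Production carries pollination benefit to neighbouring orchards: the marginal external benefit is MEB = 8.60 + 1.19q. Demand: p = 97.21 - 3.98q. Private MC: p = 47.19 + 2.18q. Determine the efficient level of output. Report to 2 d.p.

Social marginal cost = private MC − MEB = 38.59 + 0.99q.
Set SMC = demand: 38.59 + 0.99q = 97.21 - 3.98q → q* = 11.7948.

q* = 11.79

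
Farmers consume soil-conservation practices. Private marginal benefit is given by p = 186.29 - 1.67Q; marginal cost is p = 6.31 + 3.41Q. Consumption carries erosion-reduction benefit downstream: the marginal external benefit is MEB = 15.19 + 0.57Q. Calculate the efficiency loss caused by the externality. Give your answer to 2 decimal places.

Market equilibrium (private): 6.31 + 3.41Q = 186.29 - 1.67Q → Q_m = 35.4291.
Social marginal benefit = demand + MEB = 201.48 - 1.10Q.
Set SMB = MC: 201.48 - 1.10Q = 6.31 + 3.41Q → Q* = 43.2749.
Height of the DWL triangle at Q_m is SMB(Q_m) − MC(Q_m) = MEB(Q_m) = 35.3846.
DWL = ½ × 7.8458 × 35.3846 = 138.8102.

DWL = 138.81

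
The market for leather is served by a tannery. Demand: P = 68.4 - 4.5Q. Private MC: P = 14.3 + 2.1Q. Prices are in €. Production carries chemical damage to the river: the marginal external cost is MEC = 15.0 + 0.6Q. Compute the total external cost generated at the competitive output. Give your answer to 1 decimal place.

Market equilibrium (private): 14.3 + 2.1Q = 68.4 - 4.5Q → Q_m = 8.1970.
Total external cost = ∫₀^{Q_m} (15.0 + 0.6Q) dQ = 15.0×8.1970 + ½×0.6×8.1970² = 143.1122.

€143.1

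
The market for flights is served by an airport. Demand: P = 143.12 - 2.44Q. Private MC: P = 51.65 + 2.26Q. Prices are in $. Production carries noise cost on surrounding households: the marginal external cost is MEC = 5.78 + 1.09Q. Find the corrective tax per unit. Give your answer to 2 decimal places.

tax = $21.91 per unit

Social marginal cost = private MC + MEC = 57.43 + 3.35Q.
Set SMC = demand: 57.43 + 3.35Q = 143.12 - 2.44Q → Q* = 14.7997.
The Pigouvian tax equals MEC at Q*: 5.78 + 1.09×14.7997 = 21.9117.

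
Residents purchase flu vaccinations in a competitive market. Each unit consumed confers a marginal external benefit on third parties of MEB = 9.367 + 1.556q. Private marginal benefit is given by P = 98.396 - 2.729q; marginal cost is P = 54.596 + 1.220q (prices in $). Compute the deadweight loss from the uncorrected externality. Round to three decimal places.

Market equilibrium (private): 54.596 + 1.220q = 98.396 - 2.729q → q_m = 11.0914.
Social marginal benefit = demand + MEB = 107.763 - 1.173q.
Set SMB = MC: 107.763 - 1.173q = 54.596 + 1.220q → q* = 22.2177.
The welfare-loss triangle has base |q_m − q*| and height MEB(q_m) (the vertical gap between SMB and MC is zero at q* and MEB at q_m).
DWL = ½ × 11.1263 × 26.6252 = 148.1200.

DWL = $148.120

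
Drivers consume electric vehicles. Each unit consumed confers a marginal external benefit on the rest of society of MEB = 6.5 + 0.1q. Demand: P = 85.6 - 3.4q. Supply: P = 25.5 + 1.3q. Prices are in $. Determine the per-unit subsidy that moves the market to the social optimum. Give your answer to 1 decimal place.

subsidy = $7.9 per unit

Social marginal benefit = demand + MEB = 92.1 - 3.3q.
Set SMB = MC: 92.1 - 3.3q = 25.5 + 1.3q → q* = 14.4783.
The Pigouvian subsidy equals MEB at q*: 6.5 + 0.1×14.4783 = 7.9478.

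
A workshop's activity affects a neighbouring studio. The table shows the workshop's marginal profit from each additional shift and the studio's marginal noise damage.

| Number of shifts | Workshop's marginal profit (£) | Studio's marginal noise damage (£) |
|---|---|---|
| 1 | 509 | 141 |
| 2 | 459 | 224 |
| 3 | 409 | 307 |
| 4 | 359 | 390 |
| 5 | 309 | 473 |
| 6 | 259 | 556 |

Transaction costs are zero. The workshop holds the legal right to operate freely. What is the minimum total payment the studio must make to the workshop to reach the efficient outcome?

Left alone the workshop would choose level 6 (marginal profit stays positive).
Efficient level: k* = 3 (marginal profit ≥ marginal noise damage through 3).
The studio must at least cover the workshop's forgone profit from cutting 6→3: 359 + 309 + 259 = 927.

£927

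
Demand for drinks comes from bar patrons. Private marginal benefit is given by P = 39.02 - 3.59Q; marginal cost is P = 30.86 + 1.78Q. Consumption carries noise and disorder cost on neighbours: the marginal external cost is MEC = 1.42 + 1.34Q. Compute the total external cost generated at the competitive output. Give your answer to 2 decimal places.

Market equilibrium (private): 30.86 + 1.78Q = 39.02 - 3.59Q → Q_m = 1.5196.
Total external cost = ∫₀^{Q_m} (1.42 + 1.34Q) dQ = 1.42×1.5196 + ½×1.34×1.5196² = 3.7050.

3.70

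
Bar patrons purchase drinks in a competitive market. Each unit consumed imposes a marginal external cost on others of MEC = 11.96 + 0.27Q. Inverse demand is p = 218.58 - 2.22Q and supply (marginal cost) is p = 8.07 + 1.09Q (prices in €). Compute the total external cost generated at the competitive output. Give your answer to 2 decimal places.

Market equilibrium (private): 8.07 + 1.09Q = 218.58 - 2.22Q → Q_m = 63.5982.
Total external cost = ∫₀^{Q_m} (11.96 + 0.27Q) dQ = 11.96×63.5982 + ½×0.27×63.5982² = 1306.6732.

€1306.67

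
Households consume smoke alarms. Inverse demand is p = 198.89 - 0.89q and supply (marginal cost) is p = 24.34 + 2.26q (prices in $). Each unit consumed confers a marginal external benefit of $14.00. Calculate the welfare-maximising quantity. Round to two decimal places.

q* = 59.86

Social marginal benefit = demand + MEB = 212.89 - 0.89q.
Set SMB = MC: 212.89 - 0.89q = 24.34 + 2.26q → q* = 59.8571.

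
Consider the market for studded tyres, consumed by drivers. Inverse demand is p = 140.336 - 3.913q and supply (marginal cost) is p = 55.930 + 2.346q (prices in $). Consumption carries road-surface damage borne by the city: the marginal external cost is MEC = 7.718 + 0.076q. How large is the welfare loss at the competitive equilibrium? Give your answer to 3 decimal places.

DWL = $6.033

Market equilibrium (private): 55.930 + 2.346q = 140.336 - 3.913q → q_m = 13.4855.
Social marginal benefit = demand − MEC = 132.618 - 3.989q.
Set SMB = MC: 132.618 - 3.989q = 55.930 + 2.346q → q* = 12.1054.
Height of the DWL triangle at q_m is MC(q_m) − SMB(q_m) = MEC(q_m) = 8.7429.
DWL = ½ × 1.3801 × 8.7429 = 6.0330.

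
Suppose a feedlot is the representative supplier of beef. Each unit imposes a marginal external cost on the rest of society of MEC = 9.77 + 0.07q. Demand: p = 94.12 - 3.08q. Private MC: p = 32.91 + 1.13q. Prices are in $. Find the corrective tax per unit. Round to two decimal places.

Social marginal cost = private MC + MEC = 42.68 + 1.20q.
Set SMC = demand: 42.68 + 1.20q = 94.12 - 3.08q → q* = 12.0187.
The Pigouvian tax equals MEC at q*: 9.77 + 0.07×12.0187 = 10.6113.

tax = $10.61 per unit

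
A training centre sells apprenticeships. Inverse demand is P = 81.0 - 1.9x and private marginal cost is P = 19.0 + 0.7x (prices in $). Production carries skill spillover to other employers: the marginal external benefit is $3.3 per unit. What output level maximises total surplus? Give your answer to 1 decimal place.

Social marginal cost = private MC − MEB = 15.7 + 0.7x.
Set SMC = demand: 15.7 + 0.7x = 81.0 - 1.9x → x* = 25.1154.

x* = 25.1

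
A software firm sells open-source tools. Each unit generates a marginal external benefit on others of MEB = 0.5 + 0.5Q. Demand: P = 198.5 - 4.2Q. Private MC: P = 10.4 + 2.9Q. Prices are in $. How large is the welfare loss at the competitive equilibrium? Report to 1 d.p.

DWL = $14.3

Market equilibrium (private): 10.4 + 2.9Q = 198.5 - 4.2Q → Q_m = 26.4930.
Social marginal cost = private MC − MEB = 9.9 + 2.4Q.
Set SMC = demand: 9.9 + 2.4Q = 198.5 - 4.2Q → Q* = 28.5758.
The loss is the area between SMC and demand from Q* to Q_m; with linear curves that's a triangle of height MEB(Q_m).
DWL = ½ × 2.0828 × 13.7465 = 14.3156.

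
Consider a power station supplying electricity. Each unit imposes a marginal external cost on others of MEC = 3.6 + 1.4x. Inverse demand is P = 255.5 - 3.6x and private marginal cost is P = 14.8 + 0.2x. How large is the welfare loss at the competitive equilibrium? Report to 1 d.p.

DWL = 818.8

Market equilibrium (private): 14.8 + 0.2x = 255.5 - 3.6x → x_m = 63.3421.
Social marginal cost = private MC + MEC = 18.4 + 1.6x.
Set SMC = demand: 18.4 + 1.6x = 255.5 - 3.6x → x* = 45.5962.
Between x* and x_m the wedge SMC − demand runs linearly from 0 to MEC(x_m), so the loss is a triangle.
DWL = ½ × 17.7459 × 92.2789 = 818.7861.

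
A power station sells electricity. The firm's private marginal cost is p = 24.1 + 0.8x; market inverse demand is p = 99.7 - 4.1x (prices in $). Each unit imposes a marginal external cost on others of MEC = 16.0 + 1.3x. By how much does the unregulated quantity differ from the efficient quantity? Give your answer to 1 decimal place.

Market equilibrium (private): 24.1 + 0.8x = 99.7 - 4.1x → x_m = 15.4286.
Social marginal cost = private MC + MEC = 40.1 + 2.1x.
Set SMC = demand: 40.1 + 2.1x = 99.7 - 4.1x → x* = 9.6129.
Gap = |15.4286 − 9.6129| = 5.8157.

5.8 units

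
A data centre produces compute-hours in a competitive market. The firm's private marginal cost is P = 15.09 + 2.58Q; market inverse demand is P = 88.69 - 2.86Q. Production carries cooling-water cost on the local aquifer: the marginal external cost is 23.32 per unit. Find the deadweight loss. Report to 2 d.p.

DWL = 49.98

Market equilibrium (private): 15.09 + 2.58Q = 88.69 - 2.86Q → Q_m = 13.5294.
Social marginal cost = private MC + MEC = 38.41 + 2.58Q.
Set SMC = demand: 38.41 + 2.58Q = 88.69 - 2.86Q → Q* = 9.2426.
Height of the DWL triangle at Q_m is SMC(Q_m) − demand(Q_m) = MEC(Q_m) = 23.3200.
DWL = ½ × 4.2868 × 23.3200 = 49.9841.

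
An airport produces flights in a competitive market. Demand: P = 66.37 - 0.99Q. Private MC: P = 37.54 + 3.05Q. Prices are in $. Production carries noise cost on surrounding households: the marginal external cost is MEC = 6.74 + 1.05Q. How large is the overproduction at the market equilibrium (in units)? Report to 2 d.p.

2.80 units

Market equilibrium (private): 37.54 + 3.05Q = 66.37 - 0.99Q → Q_m = 7.1361.
Social marginal cost = private MC + MEC = 44.28 + 4.10Q.
Set SMC = demand: 44.28 + 4.10Q = 66.37 - 0.99Q → Q* = 4.3399.
Gap = |7.1361 − 4.3399| = 2.7962.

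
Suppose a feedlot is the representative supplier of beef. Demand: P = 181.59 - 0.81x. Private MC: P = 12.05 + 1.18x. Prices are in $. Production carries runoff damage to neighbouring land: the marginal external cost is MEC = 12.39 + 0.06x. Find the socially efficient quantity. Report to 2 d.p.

Social marginal cost = private MC + MEC = 24.44 + 1.24x.
Set SMC = demand: 24.44 + 1.24x = 181.59 - 0.81x → x* = 76.6585.

x* = 76.66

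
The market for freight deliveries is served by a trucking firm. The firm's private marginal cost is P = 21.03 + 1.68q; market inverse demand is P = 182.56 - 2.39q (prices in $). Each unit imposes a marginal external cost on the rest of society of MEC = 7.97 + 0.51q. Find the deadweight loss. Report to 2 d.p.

Market equilibrium (private): 21.03 + 1.68q = 182.56 - 2.39q → q_m = 39.6880.
Social marginal cost = private MC + MEC = 29.00 + 2.19q.
Set SMC = demand: 29.00 + 2.19q = 182.56 - 2.39q → q* = 33.5284.
The welfare-loss triangle has base |q_m − q*| and height MEC(q_m) (the vertical gap between SMC and demand is zero at q* and MEC at q_m).
DWL = ½ × 6.1596 × 28.2109 = 86.8839.

DWL = $86.88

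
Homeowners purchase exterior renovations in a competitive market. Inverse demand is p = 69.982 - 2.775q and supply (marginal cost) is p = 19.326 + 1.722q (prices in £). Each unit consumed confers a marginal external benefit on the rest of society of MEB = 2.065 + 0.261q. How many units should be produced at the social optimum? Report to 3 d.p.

Social marginal benefit = demand + MEB = 72.047 - 2.514q.
Set SMB = MC: 72.047 - 2.514q = 19.326 + 1.722q → q* = 12.4459.

q* = 12.446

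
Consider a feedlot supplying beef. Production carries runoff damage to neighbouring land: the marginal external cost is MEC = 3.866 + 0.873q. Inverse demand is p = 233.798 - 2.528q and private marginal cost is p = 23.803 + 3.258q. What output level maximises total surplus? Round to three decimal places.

q* = 30.955

Social marginal cost = private MC + MEC = 27.669 + 4.131q.
Set SMC = demand: 27.669 + 4.131q = 233.798 - 2.528q → q* = 30.9549.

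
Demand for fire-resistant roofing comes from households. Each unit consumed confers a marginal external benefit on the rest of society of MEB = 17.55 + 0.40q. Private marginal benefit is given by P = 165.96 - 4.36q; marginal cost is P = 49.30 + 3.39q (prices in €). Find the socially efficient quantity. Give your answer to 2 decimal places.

Social marginal benefit = demand + MEB = 183.51 - 3.96q.
Set SMB = MC: 183.51 - 3.96q = 49.30 + 3.39q → q* = 18.2599.

q* = 18.26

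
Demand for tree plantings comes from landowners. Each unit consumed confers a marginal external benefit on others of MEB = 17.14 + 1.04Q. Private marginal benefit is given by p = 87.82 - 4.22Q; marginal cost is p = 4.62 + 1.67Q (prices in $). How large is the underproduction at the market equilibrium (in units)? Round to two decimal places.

6.56 units

Market equilibrium (private): 4.62 + 1.67Q = 87.82 - 4.22Q → Q_m = 14.1256.
Social marginal benefit = demand + MEB = 104.96 - 3.18Q.
Set SMB = MC: 104.96 - 3.18Q = 4.62 + 1.67Q → Q* = 20.6887.
Gap = |14.1256 − 20.6887| = 6.5631.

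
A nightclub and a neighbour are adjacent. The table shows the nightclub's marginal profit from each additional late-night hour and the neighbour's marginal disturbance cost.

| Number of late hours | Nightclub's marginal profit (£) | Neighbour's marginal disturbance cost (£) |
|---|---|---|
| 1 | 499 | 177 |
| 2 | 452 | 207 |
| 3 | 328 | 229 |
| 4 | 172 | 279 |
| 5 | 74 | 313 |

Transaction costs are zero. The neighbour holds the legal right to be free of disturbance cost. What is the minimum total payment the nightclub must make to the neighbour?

£613

Efficient level: marginal profit ≥ marginal disturbance cost through level 3, so k* = 3.
With the neighbour holding the right, the nightclub must at least compensate total damage at k*: 177 + 207 + 229 = 613.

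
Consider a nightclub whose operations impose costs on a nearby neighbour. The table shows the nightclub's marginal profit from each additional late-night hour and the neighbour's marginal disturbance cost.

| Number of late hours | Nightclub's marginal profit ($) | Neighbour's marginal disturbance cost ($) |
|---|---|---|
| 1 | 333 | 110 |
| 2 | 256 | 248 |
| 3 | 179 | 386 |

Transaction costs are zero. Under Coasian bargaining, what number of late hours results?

Bargaining reaches the level where marginal profit last exceeds marginal disturbance cost.
That holds through level 2 (256 ≥ 248) but not at 3 (179 < 386).

2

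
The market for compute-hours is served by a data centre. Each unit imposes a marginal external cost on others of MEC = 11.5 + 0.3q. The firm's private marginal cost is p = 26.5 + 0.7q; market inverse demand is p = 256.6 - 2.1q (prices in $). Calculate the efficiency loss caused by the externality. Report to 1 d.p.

Market equilibrium (private): 26.5 + 0.7q = 256.6 - 2.1q → q_m = 82.1786.
Social marginal cost = private MC + MEC = 38.0 + q.
Set SMC = demand: 38.0 + q = 256.6 - 2.1q → q* = 70.5161.
The welfare-loss triangle has base |q_m − q*| and height MEC(q_m) (the vertical gap between SMC and demand is zero at q* and MEC at q_m).
DWL = ½ × 11.6625 × 36.1536 = 210.8207.

DWL = $210.8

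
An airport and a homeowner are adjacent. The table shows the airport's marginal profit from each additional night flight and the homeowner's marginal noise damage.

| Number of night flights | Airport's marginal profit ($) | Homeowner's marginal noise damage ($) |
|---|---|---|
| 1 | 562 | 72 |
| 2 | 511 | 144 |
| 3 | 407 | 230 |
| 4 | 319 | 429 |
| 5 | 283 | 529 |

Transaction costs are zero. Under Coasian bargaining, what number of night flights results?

3

Bargaining reaches the level where marginal profit last exceeds marginal noise damage.
That holds through level 3 (407 ≥ 230) but not at 4 (319 < 429).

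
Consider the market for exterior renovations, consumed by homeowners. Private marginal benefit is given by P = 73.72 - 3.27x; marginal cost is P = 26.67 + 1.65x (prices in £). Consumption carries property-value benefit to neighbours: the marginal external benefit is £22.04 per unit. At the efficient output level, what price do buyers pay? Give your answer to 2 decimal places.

Social marginal benefit = demand + MEB = 95.76 - 3.27x.
Set SMB = MC: 95.76 - 3.27x = 26.67 + 1.65x → x* = 14.0427.
Consumer price on the demand curve at x*: 73.72 − 3.27×14.0427 = 27.8004.

P = £27.80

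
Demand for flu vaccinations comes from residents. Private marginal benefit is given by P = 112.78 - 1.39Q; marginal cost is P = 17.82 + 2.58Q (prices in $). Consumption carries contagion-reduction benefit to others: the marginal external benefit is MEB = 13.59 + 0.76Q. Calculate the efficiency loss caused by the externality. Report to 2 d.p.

Market equilibrium (private): 17.82 + 2.58Q = 112.78 - 1.39Q → Q_m = 23.9194.
Social marginal benefit = demand + MEB = 126.37 - 0.63Q.
Set SMB = MC: 126.37 - 0.63Q = 17.82 + 2.58Q → Q* = 33.8162.
The welfare-loss triangle has base |Q_m − Q*| and height MEB(Q_m) (the vertical gap between SMB and MC is zero at Q* and MEB at Q_m).
DWL = ½ × 9.8968 × 31.7687 = 157.2042.

DWL = $157.20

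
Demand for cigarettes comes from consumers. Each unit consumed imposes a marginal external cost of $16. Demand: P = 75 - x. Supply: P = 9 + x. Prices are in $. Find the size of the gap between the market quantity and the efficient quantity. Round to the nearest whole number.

8 units

Market equilibrium (private): 9 + x = 75 - x → x_m = 33.0000.
Social marginal benefit = demand − MEC = 59 - x.
Set SMB = MC: 59 - x = 9 + x → x* = 25.0000.
Gap = |33.0000 − 25.0000| = 8.0000.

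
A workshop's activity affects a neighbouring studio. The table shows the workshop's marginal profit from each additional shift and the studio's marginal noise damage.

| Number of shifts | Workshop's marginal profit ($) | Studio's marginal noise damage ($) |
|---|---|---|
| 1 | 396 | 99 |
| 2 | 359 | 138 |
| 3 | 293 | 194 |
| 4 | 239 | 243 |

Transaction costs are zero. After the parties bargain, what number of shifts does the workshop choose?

Bargaining reaches the level where marginal profit last exceeds marginal noise damage.
That holds through level 3 (293 ≥ 194) but not at 4 (239 < 243).

3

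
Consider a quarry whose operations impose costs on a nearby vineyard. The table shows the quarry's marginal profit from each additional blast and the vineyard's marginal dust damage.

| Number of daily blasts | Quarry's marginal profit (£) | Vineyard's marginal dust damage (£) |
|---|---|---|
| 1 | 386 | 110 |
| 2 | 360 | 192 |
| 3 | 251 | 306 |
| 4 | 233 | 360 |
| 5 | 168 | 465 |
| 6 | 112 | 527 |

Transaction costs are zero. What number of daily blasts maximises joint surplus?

Bargaining reaches the level where marginal profit last exceeds marginal dust damage.
That holds through level 2 (360 ≥ 192) but not at 3 (251 < 306).

2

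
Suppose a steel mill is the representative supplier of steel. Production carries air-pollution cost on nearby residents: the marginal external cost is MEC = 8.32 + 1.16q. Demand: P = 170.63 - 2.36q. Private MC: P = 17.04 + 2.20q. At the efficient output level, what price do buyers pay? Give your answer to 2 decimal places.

Social marginal cost = private MC + MEC = 25.36 + 3.36q.
Set SMC = demand: 25.36 + 3.36q = 170.63 - 2.36q → q* = 25.3969.
Consumer price on the demand curve at q*: 170.63 − 2.36×25.3969 = 110.6933.

P = 110.69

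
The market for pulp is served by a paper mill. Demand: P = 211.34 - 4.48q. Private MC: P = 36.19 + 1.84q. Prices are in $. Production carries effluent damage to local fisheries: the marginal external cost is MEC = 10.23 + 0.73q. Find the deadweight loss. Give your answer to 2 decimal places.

Market equilibrium (private): 36.19 + 1.84q = 211.34 - 4.48q → q_m = 27.7136.
Social marginal cost = private MC + MEC = 46.42 + 2.57q.
Set SMC = demand: 46.42 + 2.57q = 211.34 - 4.48q → q* = 23.3929.
Between q* and q_m the wedge SMC − demand runs linearly from 0 to MEC(q_m), so the loss is a triangle.
DWL = ½ × 4.3207 × 30.4609 = 65.8062.

DWL = $65.81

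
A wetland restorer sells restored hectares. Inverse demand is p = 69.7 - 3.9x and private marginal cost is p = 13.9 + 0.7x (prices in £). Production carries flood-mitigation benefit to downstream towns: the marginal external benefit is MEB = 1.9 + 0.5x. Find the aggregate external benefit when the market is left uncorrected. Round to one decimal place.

£59.8

Market equilibrium (private): 13.9 + 0.7x = 69.7 - 3.9x → x_m = 12.1304.
Total external benefit = ∫₀^{x_m} (1.9 + 0.5x) dx = 1.9×12.1304 + ½×0.5×12.1304² = 59.8344.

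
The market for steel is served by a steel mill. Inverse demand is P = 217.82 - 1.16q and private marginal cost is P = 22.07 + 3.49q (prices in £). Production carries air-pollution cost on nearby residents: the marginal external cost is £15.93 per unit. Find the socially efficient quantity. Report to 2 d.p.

q* = 38.67

Social marginal cost = private MC + MEC = 38.00 + 3.49q.
Set SMC = demand: 38.00 + 3.49q = 217.82 - 1.16q → q* = 38.6710.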